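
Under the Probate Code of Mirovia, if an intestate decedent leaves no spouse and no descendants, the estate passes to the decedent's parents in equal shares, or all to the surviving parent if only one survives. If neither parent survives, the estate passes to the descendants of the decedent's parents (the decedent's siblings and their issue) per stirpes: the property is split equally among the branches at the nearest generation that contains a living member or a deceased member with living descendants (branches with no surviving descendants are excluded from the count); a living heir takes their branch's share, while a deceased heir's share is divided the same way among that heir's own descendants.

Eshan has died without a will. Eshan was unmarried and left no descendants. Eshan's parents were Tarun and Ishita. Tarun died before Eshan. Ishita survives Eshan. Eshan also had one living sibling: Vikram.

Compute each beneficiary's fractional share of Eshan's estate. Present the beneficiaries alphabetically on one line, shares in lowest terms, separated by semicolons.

Only one parent, Ishita, survives, so Ishita takes the entire estate. The siblings take nothing because a surviving parent has priority.

Ishita 1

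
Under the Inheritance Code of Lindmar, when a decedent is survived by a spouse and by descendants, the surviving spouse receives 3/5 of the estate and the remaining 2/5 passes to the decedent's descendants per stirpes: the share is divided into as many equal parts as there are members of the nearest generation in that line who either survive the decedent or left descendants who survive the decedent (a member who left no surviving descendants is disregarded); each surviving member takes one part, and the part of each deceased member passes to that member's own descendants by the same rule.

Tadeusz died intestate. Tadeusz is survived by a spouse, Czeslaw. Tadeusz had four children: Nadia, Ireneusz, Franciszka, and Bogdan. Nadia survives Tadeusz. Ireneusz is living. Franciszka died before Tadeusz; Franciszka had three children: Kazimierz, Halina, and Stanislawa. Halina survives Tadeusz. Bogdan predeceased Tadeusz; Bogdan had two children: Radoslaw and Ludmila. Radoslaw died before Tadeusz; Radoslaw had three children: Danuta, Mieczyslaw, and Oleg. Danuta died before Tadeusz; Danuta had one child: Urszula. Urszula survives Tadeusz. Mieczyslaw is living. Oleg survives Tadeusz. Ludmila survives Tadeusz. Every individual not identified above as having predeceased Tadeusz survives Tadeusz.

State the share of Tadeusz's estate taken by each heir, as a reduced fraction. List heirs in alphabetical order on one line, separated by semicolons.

Czeslaw, as surviving spouse, takes 3/5.
The remaining 2/5 passes to Tadeusz's descendants per stirpes.
The 2/5 is divided into 4 equal shares of 1/10 among Nadia, Ireneusz, Franciszka, Bogdan.
Nadia is living and takes 1/10.
Ireneusz is living and takes 1/10.
Franciszka predeceased; the 1/10 allotted to Franciszka's branch passes to Franciszka's issue by representation.
The 1/10 is divided into 3 equal shares of 1/30 among Kazimierz, Halina, Stanislawa.
Kazimierz is living and takes 1/30.
Halina is living and takes 1/30.
Stanislawa is living and takes 1/30.
Bogdan predeceased; the 1/10 allotted to Bogdan's branch passes to Bogdan's issue by representation.
The 1/10 is divided into 2 equal shares of 1/20 among Radoslaw, Ludmila.
Radoslaw predeceased; the 1/20 allotted to Radoslaw's branch passes to Radoslaw's issue by representation.
The 1/20 is divided into 3 equal shares of 1/60 among Danuta, Mieczyslaw, Oleg.
Danuta predeceased; the 1/60 allotted to Danuta's branch passes to Danuta's issue by representation.
Urszula is the sole taker at this level and receives the full 1/60.
Mieczyslaw is living and takes 1/60.
Oleg is living and takes 1/60.
Ludmila is living and takes 1/20.

Czeslaw 3/5; Halina 1/30; Ireneusz 1/10; Kazimierz 1/30; Ludmila 1/20; Mieczyslaw 1/60; Nadia 1/10; Oleg 1/60; Stanislawa 1/30; Urszula 1/60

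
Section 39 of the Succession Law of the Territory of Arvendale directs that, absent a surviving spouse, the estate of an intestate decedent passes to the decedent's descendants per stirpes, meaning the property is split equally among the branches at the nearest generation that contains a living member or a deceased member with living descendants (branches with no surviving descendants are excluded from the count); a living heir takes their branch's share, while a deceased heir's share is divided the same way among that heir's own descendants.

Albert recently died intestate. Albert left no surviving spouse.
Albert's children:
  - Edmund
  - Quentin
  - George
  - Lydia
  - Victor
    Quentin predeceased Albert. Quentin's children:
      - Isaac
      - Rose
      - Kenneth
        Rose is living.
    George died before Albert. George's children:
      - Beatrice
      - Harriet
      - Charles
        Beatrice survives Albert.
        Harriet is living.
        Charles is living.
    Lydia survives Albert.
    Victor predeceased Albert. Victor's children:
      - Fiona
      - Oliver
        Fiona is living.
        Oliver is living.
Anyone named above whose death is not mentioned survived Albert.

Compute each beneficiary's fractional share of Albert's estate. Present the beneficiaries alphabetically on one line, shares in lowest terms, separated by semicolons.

Beatrice 1/15; Charles 1/15; Edmund 1/5; Fiona 1/10; Harriet 1/15; Isaac 1/15; Kenneth 1/15; Lydia 1/5; Oliver 1/10; Rose 1/15

There is no surviving spouse, so the entire estate passes to Albert's descendants per stirpes.
The estate is divided into 5 equal shares of 1/5 among Edmund, Quentin, George, Lydia, Victor.
Edmund is living and takes 1/5.
Quentin predeceased; the 1/5 allotted to Quentin's branch passes to Quentin's issue by representation.
The 1/5 is divided into 3 equal shares of 1/15 among Isaac, Rose, Kenneth.
Isaac is living and takes 1/15.
Rose is living and takes 1/15.
Kenneth is living and takes 1/15.
George predeceased; the 1/5 allotted to George's branch passes to George's issue by representation.
The 1/5 is divided into 3 equal shares of 1/15 among Beatrice, Harriet, Charles.
Beatrice is living and takes 1/15.
Harriet is living and takes 1/15.
Charles is living and takes 1/15.
Lydia is living and takes 1/5.
Victor predeceased; the 1/5 allotted to Victor's branch passes to Victor's issue by representation.
The 1/5 is divided into 2 equal shares of 1/10 among Fiona, Oliver.
Fiona is living and takes 1/10.
Oliver is living and takes 1/10.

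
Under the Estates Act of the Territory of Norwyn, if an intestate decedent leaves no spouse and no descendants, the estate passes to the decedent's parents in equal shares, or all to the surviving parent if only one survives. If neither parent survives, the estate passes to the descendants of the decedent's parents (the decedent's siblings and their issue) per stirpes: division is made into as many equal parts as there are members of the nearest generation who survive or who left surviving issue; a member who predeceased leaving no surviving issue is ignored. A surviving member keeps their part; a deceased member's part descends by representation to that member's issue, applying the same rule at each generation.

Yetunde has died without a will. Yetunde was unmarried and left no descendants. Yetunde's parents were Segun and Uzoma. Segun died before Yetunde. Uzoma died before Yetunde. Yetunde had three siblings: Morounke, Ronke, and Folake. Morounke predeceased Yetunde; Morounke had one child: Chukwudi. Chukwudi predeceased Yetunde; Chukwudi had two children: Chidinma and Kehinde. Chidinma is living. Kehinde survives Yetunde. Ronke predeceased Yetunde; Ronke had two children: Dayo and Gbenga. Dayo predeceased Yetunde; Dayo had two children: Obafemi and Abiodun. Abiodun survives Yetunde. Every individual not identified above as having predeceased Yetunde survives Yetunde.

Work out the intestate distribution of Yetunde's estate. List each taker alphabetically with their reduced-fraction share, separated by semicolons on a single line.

Neither parent survives and there are no descendants, so the estate passes to Yetunde's siblings and their issue per stirpes.
The estate is divided into 3 equal shares of 1/3 among Morounke, Ronke, Folake.
Morounke predeceased; the 1/3 allotted to Morounke's branch passes to Morounke's issue by representation.
Chukwudi's line is the sole branch at this level, so the full 1/3 passes to Chukwudi's issue by representation.
The 1/3 is divided into 2 equal shares of 1/6 among Chidinma, Kehinde.
Chidinma is living and takes 1/6.
Kehinde is living and takes 1/6.
Ronke predeceased; the 1/3 allotted to Ronke's branch passes to Ronke's issue by representation.
The 1/3 is divided into 2 equal shares of 1/6 among Dayo, Gbenga.
Dayo predeceased; the 1/6 allotted to Dayo's branch passes to Dayo's issue by representation.
The 1/6 is divided into 2 equal shares of 1/12 among Obafemi, Abiodun.
Obafemi is living and takes 1/12.
Abiodun is living and takes 1/12.
Gbenga is living and takes 1/6.
Folake is living and takes 1/3.

Abiodun 1/12; Chidinma 1/6; Folake 1/3; Gbenga 1/6; Kehinde 1/6; Obafemi 1/12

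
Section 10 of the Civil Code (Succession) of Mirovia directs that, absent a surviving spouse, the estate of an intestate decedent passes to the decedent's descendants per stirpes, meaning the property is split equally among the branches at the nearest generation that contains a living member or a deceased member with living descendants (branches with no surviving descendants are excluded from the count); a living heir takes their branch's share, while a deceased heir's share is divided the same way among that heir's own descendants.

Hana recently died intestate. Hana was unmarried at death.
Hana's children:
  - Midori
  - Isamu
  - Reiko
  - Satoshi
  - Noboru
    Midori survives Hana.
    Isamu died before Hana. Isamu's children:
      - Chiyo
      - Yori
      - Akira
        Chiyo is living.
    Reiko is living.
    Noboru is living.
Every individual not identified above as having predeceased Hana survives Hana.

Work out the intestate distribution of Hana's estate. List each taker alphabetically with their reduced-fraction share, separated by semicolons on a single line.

There is no surviving spouse, so the entire estate passes to Hana's descendants per stirpes.
The estate is divided into 5 equal shares of 1/5 among Midori, Isamu, Reiko, Satoshi, Noboru.
Midori is living and takes 1/5.
Isamu predeceased; the 1/5 allotted to Isamu's branch passes to Isamu's issue by representation.
The 1/5 is divided into 3 equal shares of 1/15 among Chiyo, Yori, Akira.
Chiyo is living and takes 1/15.
Yori is living and takes 1/15.
Akira is living and takes 1/15.
Reiko is living and takes 1/5.
Satoshi is living and takes 1/5.
Noboru is living and takes 1/5.

Akira 1/15; Chiyo 1/15; Midori 1/5; Noboru 1/5; Reiko 1/5; Satoshi 1/5; Yori 1/15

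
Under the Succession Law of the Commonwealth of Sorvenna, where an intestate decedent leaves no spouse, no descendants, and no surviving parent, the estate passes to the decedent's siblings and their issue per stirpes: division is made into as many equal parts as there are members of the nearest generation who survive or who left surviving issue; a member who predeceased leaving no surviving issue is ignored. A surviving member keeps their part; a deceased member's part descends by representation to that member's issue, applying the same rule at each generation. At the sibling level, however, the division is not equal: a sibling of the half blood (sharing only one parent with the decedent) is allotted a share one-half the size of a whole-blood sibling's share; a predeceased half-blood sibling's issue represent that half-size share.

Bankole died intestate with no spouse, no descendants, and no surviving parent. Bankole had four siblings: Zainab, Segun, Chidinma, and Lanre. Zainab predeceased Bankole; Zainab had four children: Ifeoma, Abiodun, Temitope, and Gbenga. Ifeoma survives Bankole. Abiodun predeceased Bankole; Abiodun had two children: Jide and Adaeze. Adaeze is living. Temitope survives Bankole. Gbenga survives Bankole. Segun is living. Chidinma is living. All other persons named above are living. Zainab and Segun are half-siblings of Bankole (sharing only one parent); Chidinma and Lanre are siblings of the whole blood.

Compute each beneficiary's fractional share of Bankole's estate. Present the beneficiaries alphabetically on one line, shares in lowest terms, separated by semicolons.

No spouse, descendants, or parent survives, so the estate passes to Bankole's siblings per stirpes.
Half-blood siblings count for one-half the weight of whole-blood siblings at the initial division.
Dividing 1 in proportion to weights (total weight 3): Zainab (weight 1/2) → 1/6; Segun (weight 1/2) → 1/6; Chidinma (weight 1) → 1/3; Lanre (weight 1) → 1/3.
Zainab predeceased; the 1/6 allotted to Zainab's branch passes to Zainab's issue by representation.
The 1/6 is divided into 4 equal shares of 1/24 among Ifeoma, Abiodun, Temitope, Gbenga.
Ifeoma is living and takes 1/24.
Abiodun predeceased; the 1/24 allotted to Abiodun's branch passes to Abiodun's issue by representation.
The 1/24 is divided into 2 equal shares of 1/48 among Jide, Adaeze.
Jide is living and takes 1/48.
Adaeze is living and takes 1/48.
Temitope is living and takes 1/24.
Gbenga is living and takes 1/24.
Segun is living and takes 1/6.
Chidinma is living and takes 1/3.
Lanre is living and takes 1/3.

Adaeze 1/48; Chidinma 1/3; Gbenga 1/24; Ifeoma 1/24; Jide 1/48; Lanre 1/3; Segun 1/6; Temitope 1/24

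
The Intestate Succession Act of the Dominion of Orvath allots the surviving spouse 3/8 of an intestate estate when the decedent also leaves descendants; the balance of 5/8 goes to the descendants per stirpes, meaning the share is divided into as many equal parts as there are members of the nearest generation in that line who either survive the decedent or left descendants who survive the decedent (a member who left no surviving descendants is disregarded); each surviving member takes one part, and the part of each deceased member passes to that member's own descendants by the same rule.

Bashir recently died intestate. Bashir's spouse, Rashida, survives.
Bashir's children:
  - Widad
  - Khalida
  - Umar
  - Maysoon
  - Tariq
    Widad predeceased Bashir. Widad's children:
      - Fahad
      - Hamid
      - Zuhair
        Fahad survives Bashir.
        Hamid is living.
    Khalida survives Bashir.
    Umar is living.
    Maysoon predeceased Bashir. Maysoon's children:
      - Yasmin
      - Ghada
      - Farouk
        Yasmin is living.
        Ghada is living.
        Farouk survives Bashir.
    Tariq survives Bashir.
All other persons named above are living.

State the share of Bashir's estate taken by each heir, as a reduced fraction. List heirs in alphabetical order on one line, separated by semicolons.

Rashida, as surviving spouse, takes 3/8.
The remaining 5/8 passes to Bashir's descendants per stirpes.
The 5/8 is divided into 5 equal shares of 1/8 among Widad, Khalida, Umar, Maysoon, Tariq.
Widad predeceased; the 1/8 allotted to Widad's branch passes to Widad's issue by representation.
The 1/8 is divided into 3 equal shares of 1/24 among Fahad, Hamid, Zuhair.
Fahad is living and takes 1/24.
Hamid is living and takes 1/24.
Zuhair is living and takes 1/24.
Khalida is living and takes 1/8.
Umar is living and takes 1/8.
Maysoon predeceased; the 1/8 allotted to Maysoon's branch passes to Maysoon's issue by representation.
The 1/8 is divided into 3 equal shares of 1/24 among Yasmin, Ghada, Farouk.
Yasmin is living and takes 1/24.
Ghada is living and takes 1/24.
Farouk is living and takes 1/24.
Tariq is living and takes 1/8.

Fahad 1/24; Farouk 1/24; Ghada 1/24; Hamid 1/24; Khalida 1/8; Rashida 3/8; Tariq 1/8; Umar 1/8; Yasmin 1/24; Zuhair 1/24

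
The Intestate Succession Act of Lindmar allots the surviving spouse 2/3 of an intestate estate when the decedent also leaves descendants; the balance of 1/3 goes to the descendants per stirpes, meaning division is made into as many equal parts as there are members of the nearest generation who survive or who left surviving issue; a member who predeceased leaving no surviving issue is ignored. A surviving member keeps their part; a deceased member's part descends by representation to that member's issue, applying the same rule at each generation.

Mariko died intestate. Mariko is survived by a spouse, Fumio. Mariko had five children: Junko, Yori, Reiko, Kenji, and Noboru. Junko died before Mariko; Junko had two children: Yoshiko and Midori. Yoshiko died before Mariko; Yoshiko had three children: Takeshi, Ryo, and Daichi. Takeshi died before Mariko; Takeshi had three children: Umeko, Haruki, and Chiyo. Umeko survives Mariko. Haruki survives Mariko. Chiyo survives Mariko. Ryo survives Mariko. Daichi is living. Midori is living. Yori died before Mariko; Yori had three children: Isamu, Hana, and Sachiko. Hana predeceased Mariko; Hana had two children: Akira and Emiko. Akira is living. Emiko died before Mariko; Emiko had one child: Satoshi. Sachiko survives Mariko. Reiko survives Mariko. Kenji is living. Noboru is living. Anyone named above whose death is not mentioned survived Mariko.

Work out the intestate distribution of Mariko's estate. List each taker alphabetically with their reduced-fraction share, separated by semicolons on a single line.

Fumio, as surviving spouse, takes 2/3.
The remaining 1/3 passes to Mariko's descendants per stirpes.
The 1/3 is divided into 5 equal shares of 1/15 among Junko, Yori, Reiko, Kenji, Noboru.
Junko predeceased; the 1/15 allotted to Junko's branch passes to Junko's issue by representation.
The 1/15 is divided into 2 equal shares of 1/30 among Yoshiko, Midori.
Yoshiko predeceased; the 1/30 allotted to Yoshiko's branch passes to Yoshiko's issue by representation.
The 1/30 is divided into 3 equal shares of 1/90 among Takeshi, Ryo, Daichi.
Takeshi predeceased; the 1/90 allotted to Takeshi's branch passes to Takeshi's issue by representation.
The 1/90 is divided into 3 equal shares of 1/270 among Umeko, Haruki, Chiyo.
Umeko is living and takes 1/270.
Haruki is living and takes 1/270.
Chiyo is living and takes 1/270.
Ryo is living and takes 1/90.
Daichi is living and takes 1/90.
Midori is living and takes 1/30.
Yori predeceased; the 1/15 allotted to Yori's branch passes to Yori's issue by representation.
The 1/15 is divided into 3 equal shares of 1/45 among Isamu, Hana, Sachiko.
Isamu is living and takes 1/45.
Hana predeceased; the 1/45 allotted to Hana's branch passes to Hana's issue by representation.
The 1/45 is divided into 2 equal shares of 1/90 among Akira, Emiko.
Akira is living and takes 1/90.
Emiko predeceased; the 1/90 allotted to Emiko's branch passes to Emiko's issue by representation.
Satoshi is the sole taker at this level and receives the full 1/90.
Sachiko is living and takes 1/45.
Reiko is living and takes 1/15.
Kenji is living and takes 1/15.
Noboru is living and takes 1/15.

Akira 1/90; Chiyo 1/270; Daichi 1/90; Fumio 2/3; Haruki 1/270; Isamu 1/45; Kenji 1/15; Midori 1/30; Noboru 1/15; Reiko 1/15; Ryo 1/90; Sachiko 1/45; Satoshi 1/90; Umeko 1/270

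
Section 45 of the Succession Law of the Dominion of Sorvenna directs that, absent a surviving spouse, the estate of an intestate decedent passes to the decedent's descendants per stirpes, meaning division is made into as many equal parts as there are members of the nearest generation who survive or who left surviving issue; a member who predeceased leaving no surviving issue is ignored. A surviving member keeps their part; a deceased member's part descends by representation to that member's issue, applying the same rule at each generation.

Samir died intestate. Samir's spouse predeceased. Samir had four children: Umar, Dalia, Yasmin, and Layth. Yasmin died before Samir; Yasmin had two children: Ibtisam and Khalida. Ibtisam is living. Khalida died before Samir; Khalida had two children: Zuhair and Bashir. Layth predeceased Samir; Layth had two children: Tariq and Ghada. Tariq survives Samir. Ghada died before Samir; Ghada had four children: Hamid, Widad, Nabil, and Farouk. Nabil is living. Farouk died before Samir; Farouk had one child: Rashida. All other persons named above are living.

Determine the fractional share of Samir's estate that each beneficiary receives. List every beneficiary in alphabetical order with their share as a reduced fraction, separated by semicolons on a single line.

Bashir 1/16; Dalia 1/4; Hamid 1/32; Ibtisam 1/8; Nabil 1/32; Rashida 1/32; Tariq 1/8; Umar 1/4; Widad 1/32; Zuhair 1/16

There is no surviving spouse, so the entire estate passes to Samir's descendants per stirpes.
The estate is divided into 4 equal shares of 1/4 among Umar, Dalia, Yasmin, Layth.
Umar is living and takes 1/4.
Dalia is living and takes 1/4.
Yasmin predeceased; the 1/4 allotted to Yasmin's branch passes to Yasmin's issue by representation.
The 1/4 is divided into 2 equal shares of 1/8 among Ibtisam, Khalida.
Ibtisam is living and takes 1/8.
Khalida predeceased; the 1/8 allotted to Khalida's branch passes to Khalida's issue by representation.
The 1/8 is divided into 2 equal shares of 1/16 among Zuhair, Bashir.
Zuhair is living and takes 1/16.
Bashir is living and takes 1/16.
Layth predeceased; the 1/4 allotted to Layth's branch passes to Layth's issue by representation.
The 1/4 is divided into 2 equal shares of 1/8 among Tariq, Ghada.
Tariq is living and takes 1/8.
Ghada predeceased; the 1/8 allotted to Ghada's branch passes to Ghada's issue by representation.
The 1/8 is divided into 4 equal shares of 1/32 among Hamid, Widad, Nabil, Farouk.
Hamid is living and takes 1/32.
Widad is living and takes 1/32.
Nabil is living and takes 1/32.
Farouk predeceased; the 1/32 allotted to Farouk's branch passes to Farouk's issue by representation.
Rashida is the sole taker at this level and receives the full 1/32.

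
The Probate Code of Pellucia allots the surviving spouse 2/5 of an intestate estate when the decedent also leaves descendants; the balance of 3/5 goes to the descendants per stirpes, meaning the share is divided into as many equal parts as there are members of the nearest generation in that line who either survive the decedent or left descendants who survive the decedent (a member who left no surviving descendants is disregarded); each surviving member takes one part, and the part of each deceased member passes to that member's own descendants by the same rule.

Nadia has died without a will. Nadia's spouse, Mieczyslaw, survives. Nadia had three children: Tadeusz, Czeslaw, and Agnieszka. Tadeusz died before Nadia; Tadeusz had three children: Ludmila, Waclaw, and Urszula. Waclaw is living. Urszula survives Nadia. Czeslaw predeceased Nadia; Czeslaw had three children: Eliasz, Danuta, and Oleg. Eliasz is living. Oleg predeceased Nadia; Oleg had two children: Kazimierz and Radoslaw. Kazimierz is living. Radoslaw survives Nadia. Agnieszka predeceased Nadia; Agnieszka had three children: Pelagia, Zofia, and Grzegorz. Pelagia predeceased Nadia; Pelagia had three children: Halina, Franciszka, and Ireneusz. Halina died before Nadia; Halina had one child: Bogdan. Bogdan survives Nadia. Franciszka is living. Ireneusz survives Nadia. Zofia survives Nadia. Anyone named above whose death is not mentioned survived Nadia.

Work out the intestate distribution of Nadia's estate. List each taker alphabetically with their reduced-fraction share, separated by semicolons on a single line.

Mieczyslaw, as surviving spouse, takes 2/5.
The remaining 3/5 passes to Nadia's descendants per stirpes.
The 3/5 is divided into 3 equal shares of 1/5 among Tadeusz, Czeslaw, Agnieszka.
Tadeusz predeceased; the 1/5 allotted to Tadeusz's branch passes to Tadeusz's issue by representation.
The 1/5 is divided into 3 equal shares of 1/15 among Ludmila, Waclaw, Urszula.
Ludmila is living and takes 1/15.
Waclaw is living and takes 1/15.
Urszula is living and takes 1/15.
Czeslaw predeceased; the 1/5 allotted to Czeslaw's branch passes to Czeslaw's issue by representation.
The 1/5 is divided into 3 equal shares of 1/15 among Eliasz, Danuta, Oleg.
Eliasz is living and takes 1/15.
Danuta is living and takes 1/15.
Oleg predeceased; the 1/15 allotted to Oleg's branch passes to Oleg's issue by representation.
The 1/15 is divided into 2 equal shares of 1/30 among Kazimierz, Radoslaw.
Kazimierz is living and takes 1/30.
Radoslaw is living and takes 1/30.
Agnieszka predeceased; the 1/5 allotted to Agnieszka's branch passes to Agnieszka's issue by representation.
The 1/5 is divided into 3 equal shares of 1/15 among Pelagia, Zofia, Grzegorz.
Pelagia predeceased; the 1/15 allotted to Pelagia's branch passes to Pelagia's issue by representation.
The 1/15 is divided into 3 equal shares of 1/45 among Halina, Franciszka, Ireneusz.
Halina predeceased; the 1/45 allotted to Halina's branch passes to Halina's issue by representation.
Bogdan is the sole taker at this level and receives the full 1/45.
Franciszka is living and takes 1/45.
Ireneusz is living and takes 1/45.
Zofia is living and takes 1/15.
Grzegorz is living and takes 1/15.

Bogdan 1/45; Danuta 1/15; Eliasz 1/15; Franciszka 1/45; Grzegorz 1/15; Ireneusz 1/45; Kazimierz 1/30; Ludmila 1/15; Mieczyslaw 2/5; Radoslaw 1/30; Urszula 1/15; Waclaw 1/15; Zofia 1/15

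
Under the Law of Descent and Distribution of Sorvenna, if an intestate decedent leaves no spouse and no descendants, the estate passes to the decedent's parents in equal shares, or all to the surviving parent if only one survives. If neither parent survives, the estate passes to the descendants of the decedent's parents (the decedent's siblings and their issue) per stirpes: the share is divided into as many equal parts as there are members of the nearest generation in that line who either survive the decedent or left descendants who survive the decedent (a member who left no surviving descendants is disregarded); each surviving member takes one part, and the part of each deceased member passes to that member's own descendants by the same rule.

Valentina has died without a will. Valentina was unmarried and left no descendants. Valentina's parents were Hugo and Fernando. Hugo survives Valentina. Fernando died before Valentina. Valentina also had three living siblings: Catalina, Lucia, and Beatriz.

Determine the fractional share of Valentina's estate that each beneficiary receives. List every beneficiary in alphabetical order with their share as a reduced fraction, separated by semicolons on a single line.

Hugo 1

Only one parent, Hugo, survives, so Hugo takes the entire estate. The siblings take nothing because a surviving parent has priority.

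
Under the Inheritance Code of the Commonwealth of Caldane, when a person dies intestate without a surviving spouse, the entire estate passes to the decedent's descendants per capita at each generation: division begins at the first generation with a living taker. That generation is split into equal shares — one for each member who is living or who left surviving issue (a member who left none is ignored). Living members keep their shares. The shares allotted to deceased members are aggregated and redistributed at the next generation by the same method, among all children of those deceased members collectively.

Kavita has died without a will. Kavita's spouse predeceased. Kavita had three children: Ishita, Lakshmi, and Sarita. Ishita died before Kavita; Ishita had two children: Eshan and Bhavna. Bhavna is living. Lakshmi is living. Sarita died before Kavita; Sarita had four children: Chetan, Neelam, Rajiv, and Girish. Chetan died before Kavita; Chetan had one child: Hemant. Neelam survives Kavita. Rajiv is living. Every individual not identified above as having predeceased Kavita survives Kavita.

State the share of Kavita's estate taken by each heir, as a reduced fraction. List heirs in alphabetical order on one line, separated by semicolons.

There is no surviving spouse, so the entire estate passes to Kavita's descendants per capita at each generation.
At generation 1 (Ishita, Lakshmi, Sarita) there are 3 shares of (1)/3 = 1/3 each.
Living: Lakshmi — each takes 1/3.
Deceased: Ishita and Sarita. Their combined 2/3 is pooled and carried to generation 2.
At generation 2 (Eshan, Bhavna, Chetan, Neelam, Rajiv, Girish) there are 6 shares of (2/3)/6 = 1/9 each.
Living: Eshan, Bhavna, Neelam, Rajiv, and Girish — each takes 1/9.
Deceased: Chetan. That 1/9 share is carried to generation 3.
At generation 3 (Hemant) there are 1 shares of (1/9)/1 = 1/9 each.
Living: Hemant — each takes 1/9.

Bhavna 1/9; Eshan 1/9; Girish 1/9; Hemant 1/9; Lakshmi 1/3; Neelam 1/9; Rajiv 1/9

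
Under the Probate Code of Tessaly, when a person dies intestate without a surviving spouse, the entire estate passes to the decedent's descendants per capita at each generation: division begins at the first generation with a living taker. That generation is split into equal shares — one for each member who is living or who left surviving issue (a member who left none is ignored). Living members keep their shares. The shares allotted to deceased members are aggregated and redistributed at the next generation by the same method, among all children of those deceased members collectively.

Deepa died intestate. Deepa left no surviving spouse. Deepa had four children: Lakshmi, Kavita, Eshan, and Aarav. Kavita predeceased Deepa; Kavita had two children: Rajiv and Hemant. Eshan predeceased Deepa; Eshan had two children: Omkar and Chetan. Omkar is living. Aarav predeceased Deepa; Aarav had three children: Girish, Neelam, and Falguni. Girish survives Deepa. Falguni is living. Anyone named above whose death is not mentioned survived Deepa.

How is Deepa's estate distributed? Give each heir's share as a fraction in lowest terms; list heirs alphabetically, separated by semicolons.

Chetan 3/28; Falguni 3/28; Girish 3/28; Hemant 3/28; Lakshmi 1/4; Neelam 3/28; Omkar 3/28; Rajiv 3/28

There is no surviving spouse, so the entire estate passes to Deepa's descendants per capita at each generation.
At generation 1 (Lakshmi, Kavita, Eshan, Aarav) there are 4 shares of (1)/4 = 1/4 each.
Living: Lakshmi — each takes 1/4.
Deceased: Kavita, Eshan, and Aarav. Their combined 3/4 is pooled and carried to generation 2.
At generation 2 (Rajiv, Hemant, Omkar, Chetan, Girish, Neelam, Falguni) there are 7 shares of (3/4)/7 = 3/28 each.
Living: Rajiv, Hemant, Omkar, Chetan, Girish, Neelam, and Falguni — each takes 3/28.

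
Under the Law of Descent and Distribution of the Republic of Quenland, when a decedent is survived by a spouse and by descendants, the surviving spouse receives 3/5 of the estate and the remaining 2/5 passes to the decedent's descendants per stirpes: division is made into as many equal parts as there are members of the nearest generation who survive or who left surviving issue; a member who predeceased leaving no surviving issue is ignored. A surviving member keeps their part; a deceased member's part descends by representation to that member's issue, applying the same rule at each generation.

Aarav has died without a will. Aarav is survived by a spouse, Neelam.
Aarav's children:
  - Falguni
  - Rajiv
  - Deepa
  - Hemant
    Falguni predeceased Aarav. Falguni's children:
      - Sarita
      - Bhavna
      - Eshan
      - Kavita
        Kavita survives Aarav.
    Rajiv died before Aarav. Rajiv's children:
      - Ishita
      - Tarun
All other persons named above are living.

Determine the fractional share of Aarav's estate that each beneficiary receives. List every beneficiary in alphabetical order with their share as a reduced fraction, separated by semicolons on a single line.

Neelam, as surviving spouse, takes 3/5.
The remaining 2/5 passes to Aarav's descendants per stirpes.
The 2/5 is divided into 4 equal shares of 1/10 among Falguni, Rajiv, Deepa, Hemant.
Falguni predeceased; the 1/10 allotted to Falguni's branch passes to Falguni's issue by representation.
The 1/10 is divided into 4 equal shares of 1/40 among Sarita, Bhavna, Eshan, Kavita.
Sarita is living and takes 1/40.
Bhavna is living and takes 1/40.
Eshan is living and takes 1/40.
Kavita is living and takes 1/40.
Rajiv predeceased; the 1/10 allotted to Rajiv's branch passes to Rajiv's issue by representation.
The 1/10 is divided into 2 equal shares of 1/20 among Ishita, Tarun.
Ishita is living and takes 1/20.
Tarun is living and takes 1/20.
Deepa is living and takes 1/10.
Hemant is living and takes 1/10.

Bhavna 1/40; Deepa 1/10; Eshan 1/40; Hemant 1/10; Ishita 1/20; Kavita 1/40; Neelam 3/5; Sarita 1/40; Tarun 1/20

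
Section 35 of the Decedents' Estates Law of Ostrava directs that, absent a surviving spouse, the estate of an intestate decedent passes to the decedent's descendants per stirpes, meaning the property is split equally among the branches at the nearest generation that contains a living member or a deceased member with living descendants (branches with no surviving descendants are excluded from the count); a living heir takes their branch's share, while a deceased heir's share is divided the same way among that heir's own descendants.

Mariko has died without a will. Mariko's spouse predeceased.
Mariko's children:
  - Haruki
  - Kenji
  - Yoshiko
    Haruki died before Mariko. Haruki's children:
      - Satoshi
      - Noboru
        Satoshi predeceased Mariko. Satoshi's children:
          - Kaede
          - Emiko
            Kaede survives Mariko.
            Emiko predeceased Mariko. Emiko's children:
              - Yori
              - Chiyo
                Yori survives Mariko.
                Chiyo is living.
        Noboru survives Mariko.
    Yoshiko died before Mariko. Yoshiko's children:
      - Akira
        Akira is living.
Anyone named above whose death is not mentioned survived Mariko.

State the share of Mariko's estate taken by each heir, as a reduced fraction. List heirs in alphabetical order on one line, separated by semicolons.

Akira 1/3; Chiyo 1/24; Kaede 1/12; Kenji 1/3; Noboru 1/6; Yori 1/24

There is no surviving spouse, so the entire estate passes to Mariko's descendants per stirpes.
The estate is divided into 3 equal shares of 1/3 among Haruki, Kenji, Yoshiko.
Haruki predeceased; the 1/3 allotted to Haruki's branch passes to Haruki's issue by representation.
The 1/3 is divided into 2 equal shares of 1/6 among Satoshi, Noboru.
Satoshi predeceased; the 1/6 allotted to Satoshi's branch passes to Satoshi's issue by representation.
The 1/6 is divided into 2 equal shares of 1/12 among Kaede, Emiko.
Kaede is living and takes 1/12.
Emiko predeceased; the 1/12 allotted to Emiko's branch passes to Emiko's issue by representation.
The 1/12 is divided into 2 equal shares of 1/24 among Yori, Chiyo.
Yori is living and takes 1/24.
Chiyo is living and takes 1/24.
Noboru is living and takes 1/6.
Kenji is living and takes 1/3.
Yoshiko predeceased; the 1/3 allotted to Yoshiko's branch passes to Yoshiko's issue by representation.
Akira is the sole taker at this level and receives the full 1/3.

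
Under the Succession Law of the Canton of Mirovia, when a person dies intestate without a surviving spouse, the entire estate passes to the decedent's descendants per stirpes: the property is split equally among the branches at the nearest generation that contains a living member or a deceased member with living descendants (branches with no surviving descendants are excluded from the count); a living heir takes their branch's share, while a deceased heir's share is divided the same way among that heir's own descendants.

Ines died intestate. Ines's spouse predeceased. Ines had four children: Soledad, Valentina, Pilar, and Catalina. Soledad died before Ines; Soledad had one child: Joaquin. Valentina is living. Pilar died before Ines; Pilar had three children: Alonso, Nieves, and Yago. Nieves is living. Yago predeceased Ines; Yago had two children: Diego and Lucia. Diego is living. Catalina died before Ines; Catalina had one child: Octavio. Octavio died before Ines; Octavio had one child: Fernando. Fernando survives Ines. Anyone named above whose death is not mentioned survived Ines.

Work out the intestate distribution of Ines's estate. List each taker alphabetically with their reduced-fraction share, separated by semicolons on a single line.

There is no surviving spouse, so the entire estate passes to Ines's descendants per stirpes.
The estate is divided into 4 equal shares of 1/4 among Soledad, Valentina, Pilar, Catalina.
Soledad predeceased; the 1/4 allotted to Soledad's branch passes to Soledad's issue by representation.
Joaquin is the sole taker at this level and receives the full 1/4.
Valentina is living and takes 1/4.
Pilar predeceased; the 1/4 allotted to Pilar's branch passes to Pilar's issue by representation.
The 1/4 is divided into 3 equal shares of 1/12 among Alonso, Nieves, Yago.
Alonso is living and takes 1/12.
Nieves is living and takes 1/12.
Yago predeceased; the 1/12 allotted to Yago's branch passes to Yago's issue by representation.
The 1/12 is divided into 2 equal shares of 1/24 among Diego, Lucia.
Diego is living and takes 1/24.
Lucia is living and takes 1/24.
Catalina predeceased; the 1/4 allotted to Catalina's branch passes to Catalina's issue by representation.
Octavio's line is the sole branch at this level, so the full 1/4 passes to Octavio's issue by representation.
Fernando is the sole taker at this level and receives the full 1/4.

Alonso 1/12; Diego 1/24; Fernando 1/4; Joaquin 1/4; Lucia 1/24; Nieves 1/12; Valentina 1/4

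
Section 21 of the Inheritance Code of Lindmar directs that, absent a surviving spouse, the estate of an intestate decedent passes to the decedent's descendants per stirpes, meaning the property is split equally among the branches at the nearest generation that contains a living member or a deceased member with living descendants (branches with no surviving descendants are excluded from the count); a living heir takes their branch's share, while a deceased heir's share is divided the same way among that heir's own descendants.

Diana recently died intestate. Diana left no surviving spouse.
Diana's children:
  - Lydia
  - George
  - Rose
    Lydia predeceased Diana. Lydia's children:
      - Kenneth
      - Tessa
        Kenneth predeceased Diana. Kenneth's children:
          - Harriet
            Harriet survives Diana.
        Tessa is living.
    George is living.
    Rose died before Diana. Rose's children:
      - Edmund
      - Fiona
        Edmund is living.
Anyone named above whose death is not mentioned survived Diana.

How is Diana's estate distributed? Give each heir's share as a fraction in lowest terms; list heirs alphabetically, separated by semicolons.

There is no surviving spouse, so the entire estate passes to Diana's descendants per stirpes.
The estate is divided into 3 equal shares of 1/3 among Lydia, George, Rose.
Lydia predeceased; the 1/3 allotted to Lydia's branch passes to Lydia's issue by representation.
The 1/3 is divided into 2 equal shares of 1/6 among Kenneth, Tessa.
Kenneth predeceased; the 1/6 allotted to Kenneth's branch passes to Kenneth's issue by representation.
Harriet is the sole taker at this level and receives the full 1/6.
Tessa is living and takes 1/6.
George is living and takes 1/3.
Rose predeceased; the 1/3 allotted to Rose's branch passes to Rose's issue by representation.
The 1/3 is divided into 2 equal shares of 1/6 among Edmund, Fiona.
Edmund is living and takes 1/6.
Fiona is living and takes 1/6.

Edmund 1/6; Fiona 1/6; George 1/3; Harriet 1/6; Tessa 1/6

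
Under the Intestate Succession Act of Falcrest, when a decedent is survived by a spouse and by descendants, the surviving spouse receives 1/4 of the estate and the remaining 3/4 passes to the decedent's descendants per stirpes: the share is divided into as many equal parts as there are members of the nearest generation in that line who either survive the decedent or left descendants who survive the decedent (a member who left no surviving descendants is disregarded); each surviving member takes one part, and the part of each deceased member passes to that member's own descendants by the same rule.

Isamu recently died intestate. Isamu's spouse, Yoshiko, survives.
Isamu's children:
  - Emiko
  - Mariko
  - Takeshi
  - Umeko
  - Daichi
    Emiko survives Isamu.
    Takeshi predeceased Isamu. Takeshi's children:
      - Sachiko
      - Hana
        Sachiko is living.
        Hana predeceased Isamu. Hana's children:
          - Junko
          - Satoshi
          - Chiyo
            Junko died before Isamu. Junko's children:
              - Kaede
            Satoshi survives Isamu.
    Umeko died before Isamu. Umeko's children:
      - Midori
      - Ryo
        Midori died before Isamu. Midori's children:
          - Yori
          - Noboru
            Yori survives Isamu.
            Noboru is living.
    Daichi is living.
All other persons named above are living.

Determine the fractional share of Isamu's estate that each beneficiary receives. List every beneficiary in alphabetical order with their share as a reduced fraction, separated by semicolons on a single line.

Chiyo 1/40; Daichi 3/20; Emiko 3/20; Kaede 1/40; Mariko 3/20; Noboru 3/80; Ryo 3/40; Sachiko 3/40; Satoshi 1/40; Yori 3/80; Yoshiko 1/4

Yoshiko, as surviving spouse, takes 1/4.
The remaining 3/4 passes to Isamu's descendants per stirpes.
The 3/4 is divided into 5 equal shares of 3/20 among Emiko, Mariko, Takeshi, Umeko, Daichi.
Emiko is living and takes 3/20.
Mariko is living and takes 3/20.
Takeshi predeceased; the 3/20 allotted to Takeshi's branch passes to Takeshi's issue by representation.
The 3/20 is divided into 2 equal shares of 3/40 among Sachiko, Hana.
Sachiko is living and takes 3/40.
Hana predeceased; the 3/40 allotted to Hana's branch passes to Hana's issue by representation.
The 3/40 is divided into 3 equal shares of 1/40 among Junko, Satoshi, Chiyo.
Junko predeceased; the 1/40 allotted to Junko's branch passes to Junko's issue by representation.
Kaede is the sole taker at this level and receives the full 1/40.
Satoshi is living and takes 1/40.
Chiyo is living and takes 1/40.
Umeko predeceased; the 3/20 allotted to Umeko's branch passes to Umeko's issue by representation.
The 3/20 is divided into 2 equal shares of 3/40 among Midori, Ryo.
Midori predeceased; the 3/40 allotted to Midori's branch passes to Midori's issue by representation.
The 3/40 is divided into 2 equal shares of 3/80 among Yori, Noboru.
Yori is living and takes 3/80.
Noboru is living and takes 3/80.
Ryo is living and takes 3/40.
Daichi is living and takes 3/20.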